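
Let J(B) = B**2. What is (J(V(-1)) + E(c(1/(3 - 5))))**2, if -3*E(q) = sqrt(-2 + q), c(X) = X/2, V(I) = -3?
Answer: (18 - I)**2/4 ≈ 80.75 - 9.0*I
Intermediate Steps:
c(X) = X/2 (c(X) = X*(1/2) = X/2)
E(q) = -sqrt(-2 + q)/3
(J(V(-1)) + E(c(1/(3 - 5))))**2 = ((-3)**2 - sqrt(-2 + 1/(2*(3 - 5)))/3)**2 = (9 - sqrt(-2 + (1/2)/(-2))/3)**2 = (9 - sqrt(-2 + (1/2)*(-1/2))/3)**2 = (9 - sqrt(-2 - 1/4)/3)**2 = (9 - I/2)**2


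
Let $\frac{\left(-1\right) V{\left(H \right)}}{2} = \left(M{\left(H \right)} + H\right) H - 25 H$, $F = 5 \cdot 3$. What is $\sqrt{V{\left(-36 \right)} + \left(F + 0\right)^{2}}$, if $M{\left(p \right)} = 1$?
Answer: $3 i \sqrt{455} \approx 63.992 i$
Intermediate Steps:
$F = 15$
$V{\left(H \right)} = 50 H - 2 H \left(1 + H\right)$ ($V{\left(H \right)} = - 2 \left(\left(1 + H\right) H - 25 H\right) = - 2 \left(H \left(1 + H\right) - 25 H\right) = - 2 \left(- 25 H + H \left(1 + H\right)\right) = 50 H - 2 H \left(1 + H\right)$)
$\sqrt{V{\left(-36 \right)} + \left(F + 0\right)^{2}} = \sqrt{2 \left(-36\right) \left(24 - -36\right) + \left(15 + 0\right)^{2}} = \sqrt{2 \left(-36\right) \left(24 + 36\right) + 15^{2}} = \sqrt{2 \left(-36\right) 60 + 225} = \sqrt{-4320 + 225} = \sqrt{-4095} = 3 i \sqrt{455}$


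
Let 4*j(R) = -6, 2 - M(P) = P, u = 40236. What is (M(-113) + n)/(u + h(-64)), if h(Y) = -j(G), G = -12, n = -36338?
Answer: -1958/2175 ≈ -0.90023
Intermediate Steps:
M(P) = 2 - P
j(R) = -3/2 (j(R) = (1/4)*(-6) = -3/2)
h(Y) = 3/2 (h(Y) = -1*(-3/2) = 3/2)
(M(-113) + n)/(u + h(-64)) = ((2 - 1*(-113)) - 36338)/(40236 + 3/2) = ((2 + 113) - 36338)/(80475/2) = (115 - 36338)*(2/80475) = -36223*2/80475 = -1958/2175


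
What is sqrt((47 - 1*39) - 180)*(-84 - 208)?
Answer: -584*I*sqrt(43) ≈ -3829.5*I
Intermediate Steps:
sqrt((47 - 1*39) - 180)*(-84 - 208) = sqrt((47 - 39) - 180)*(-292) = sqrt(8 - 180)*(-292) = sqrt(-172)*(-292) = (2*I*sqrt(43))*(-292) = -584*I*sqrt(43)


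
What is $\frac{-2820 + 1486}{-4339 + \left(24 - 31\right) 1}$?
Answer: $\frac{667}{2173} \approx 0.30695$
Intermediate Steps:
$\frac{-2820 + 1486}{-4339 + \left(24 - 31\right) 1} = - \frac{1334}{-4339 - 7} = - \frac{1334}{-4346} = \left(-1334\right) \left(- \frac{1}{4346}\right) = \frac{667}{2173}$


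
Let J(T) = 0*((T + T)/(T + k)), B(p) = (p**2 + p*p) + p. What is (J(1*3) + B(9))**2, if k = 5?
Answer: 29241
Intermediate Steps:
B(p) = p + 2*p**2 (B(p) = (p**2 + p**2) + p = 2*p**2 + p = p + 2*p**2)
J(T) = 0 (J(T) = 0*((T + T)/(T + 5)) = 0*((2*T)/(5 + T)) = 0*(2*T/(5 + T)) = 0)
(J(1*3) + B(9))**2 = (0 + 9*(1 + 2*9))**2 = (0 + 9*(1 + 18))**2 = (0 + 9*19)**2 = (0 + 171)**2 = 171**2 = 29241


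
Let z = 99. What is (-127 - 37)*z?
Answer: -16236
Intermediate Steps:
(-127 - 37)*z = (-127 - 37)*99 = -164*99 = -16236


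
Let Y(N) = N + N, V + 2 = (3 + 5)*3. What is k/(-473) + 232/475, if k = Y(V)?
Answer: 8076/20425 ≈ 0.39540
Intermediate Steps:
V = 22 (V = -2 + (3 + 5)*3 = -2 + 8*3 = -2 + 24 = 22)
Y(N) = 2*N
k = 44 (k = 2*22 = 44)
k/(-473) + 232/475 = 44/(-473) + 232/475 = 44*(-1/473) + 232*(1/475) = -4/43 + 232/475 = 8076/20425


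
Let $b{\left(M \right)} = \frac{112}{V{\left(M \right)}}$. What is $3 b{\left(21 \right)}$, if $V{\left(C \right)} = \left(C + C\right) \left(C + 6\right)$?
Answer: $\frac{8}{27} \approx 0.2963$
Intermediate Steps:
$V{\left(C \right)} = 2 C \left(6 + C\right)$
$b{\left(M \right)} = \frac{56}{M \left(6 + M\right)}$ ($b{\left(M \right)} = \frac{112}{2 M \left(6 + M\right)} = 112 \frac{1}{2 M \left(6 + M\right)} = \frac{56}{M \left(6 + M\right)}$)
$3 b{\left(21 \right)} = 3 \frac{56}{21 \left(6 + 21\right)} = 3 \cdot 56 \cdot \frac{1}{21} \cdot \frac{1}{27} = 3 \cdot \frac{8}{81} = \frac{8}{27}$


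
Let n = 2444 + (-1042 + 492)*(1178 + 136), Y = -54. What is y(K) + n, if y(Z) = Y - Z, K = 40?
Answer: -720350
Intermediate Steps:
n = -720256 (n = 2444 - 550*1314 = 2444 - 722700 = -720256)
y(Z) = -54 - Z
y(K) + n = (-54 - 1*40) - 720256 = (-54 - 40) - 720256 = -94 - 720256 = -720350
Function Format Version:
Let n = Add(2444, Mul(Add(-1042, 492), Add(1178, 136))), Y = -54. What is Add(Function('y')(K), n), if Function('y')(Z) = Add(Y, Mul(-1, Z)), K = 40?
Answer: -720350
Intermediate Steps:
n = -720256 (n = Add(2444, Mul(-550, 1314)) = Add(2444, -722700) = -720256)
Function('y')(Z) = Add(-54, Mul(-1, Z))
Add(Function('y')(K), n) = Add(Add(-54, Mul(-1, 40)), -720256) = Add(Add(-54, -40), -720256) = Add(-94, -720256) = -720350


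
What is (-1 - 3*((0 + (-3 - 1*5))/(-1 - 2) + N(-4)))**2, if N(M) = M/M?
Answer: 144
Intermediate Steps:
N(M) = 1
(-1 - 3*((0 + (-3 - 1*5))/(-1 - 2) + N(-4)))**2 = (-1 - 3*((0 + (-3 - 1*5))/(-1 - 2) + 1))**2 = (-1 - 3*((0 + (-3 - 5))/(-3) + 1))**2 = (-1 - 3*(-(0 - 8)/3 + 1))**2 = (-1 - 3*(-1/3*(-8) + 1))**2 = (-1 - 3*(8/3 + 1))**2 = (-1 - 3*11/3)**2 = (-1 - 11)**2 = (-12)**2 = 144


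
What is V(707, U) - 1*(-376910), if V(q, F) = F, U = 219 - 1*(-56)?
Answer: 377185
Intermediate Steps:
U = 275 (U = 219 + 56 = 275)
V(707, U) - 1*(-376910) = 275 - 1*(-376910) = 275 + 376910 = 377185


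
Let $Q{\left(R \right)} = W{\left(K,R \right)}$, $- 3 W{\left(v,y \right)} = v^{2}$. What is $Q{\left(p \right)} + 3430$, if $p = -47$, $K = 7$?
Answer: $\frac{10241}{3} \approx 3413.7$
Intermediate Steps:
$W{\left(v,y \right)} = - \frac{v^{2}}{3}$
$Q{\left(R \right)} = - \frac{49}{3}$ ($Q{\left(R \right)} = - \frac{7^{2}}{3} = \left(- \frac{1}{3}\right) 49 = - \frac{49}{3}$)
$Q{\left(p \right)} + 3430 = - \frac{49}{3} + 3430 = \frac{10241}{3}$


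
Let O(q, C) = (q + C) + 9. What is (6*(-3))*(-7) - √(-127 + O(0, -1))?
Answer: 126 - I*√119 ≈ 126.0 - 10.909*I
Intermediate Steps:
O(q, C) = 9 + C + q (O(q, C) = (C + q) + 9 = 9 + C + q)
(6*(-3))*(-7) - √(-127 + O(0, -1)) = (6*(-3))*(-7) - √(-127 + (9 - 1 + 0)) = -18*(-7) - √(-127 + 8) = 126 - √(-119) = 126 - I*√119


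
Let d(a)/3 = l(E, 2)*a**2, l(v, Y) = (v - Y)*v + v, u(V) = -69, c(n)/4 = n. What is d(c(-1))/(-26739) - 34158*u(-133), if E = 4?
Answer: 7002355778/2971 ≈ 2.3569e+6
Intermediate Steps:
c(n) = 4*n
l(v, Y) = v + v*(v - Y) (l(v, Y) = v*(v - Y) + v = v + v*(v - Y))
d(a) = 36*a**2 (d(a) = 3*((4*(1 + 4 - 1*2))*a**2) = 3*((4*(1 + 4 - 2))*a**2) = 3*((4*3)*a**2) = 3*(12*a**2) = 36*a**2)
d(c(-1))/(-26739) - 34158*u(-133) = (36*(4*(-1))**2)/(-26739) - 34158/(1/(-69)) = (36*(-4)**2)*(-1/26739) - 34158/(-1/69) = (36*16)*(-1/26739) - 34158*(-69) = 576*(-1/26739) + 2356902 = -64/2971 + 2356902 = 7002355778/2971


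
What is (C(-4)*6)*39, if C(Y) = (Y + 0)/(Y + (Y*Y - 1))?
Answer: -936/11 ≈ -85.091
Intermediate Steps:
C(Y) = Y/(-1 + Y + Y²) (C(Y) = Y/(Y + (Y² - 1)) = Y/(Y + (-1 + Y²)) = Y/(-1 + Y + Y²))
(C(-4)*6)*39 = (-4/(-1 - 4 + (-4)²)*6)*39 = (-4/(-1 - 4 + 16)*6)*39 = (-4/11*6)*39 = (-4*1/11*6)*39 = -4/11*6*39 = -24/11*39 = -936/11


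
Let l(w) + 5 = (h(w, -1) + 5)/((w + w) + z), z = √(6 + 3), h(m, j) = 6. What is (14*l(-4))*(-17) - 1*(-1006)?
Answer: 13598/5 ≈ 2719.6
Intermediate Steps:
z = 3 (z = √9 = 3)
l(w) = -5 + 11/(3 + 2*w) (l(w) = -5 + (6 + 5)/((w + w) + 3) = -5 + 11/(2*w + 3) = -5 + 11/(3 + 2*w))
(14*l(-4))*(-17) - 1*(-1006) = (14*(2*(-2 - 5*(-4))/(3 + 2*(-4))))*(-17) - 1*(-1006) = (14*(2*(-2 + 20)/(3 - 8)))*(-17) + 1006 = (14*(2*18/(-5)))*(-17) + 1006 = (14*(2*(-⅕)*18))*(-17) + 1006 = (14*(-36/5))*(-17) + 1006 = -504/5*(-17) + 1006 = 8568/5 + 1006 = 13598/5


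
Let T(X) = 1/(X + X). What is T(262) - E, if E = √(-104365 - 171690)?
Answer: 1/524 - I*√276055 ≈ 0.0019084 - 525.41*I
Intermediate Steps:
T(X) = 1/(2*X)
E = I*√276055 (E = √(-276055) = I*√276055 ≈ 525.41*I)
T(262) - E = (½)/262 - I*√276055 = (½)*(1/262) - I*√276055 = 1/524 - I*√276055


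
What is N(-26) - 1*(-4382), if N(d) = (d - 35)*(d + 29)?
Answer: 4199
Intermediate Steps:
N(d) = (-35 + d)*(29 + d)
N(-26) - 1*(-4382) = (-1015 + (-26)² - 6*(-26)) - 1*(-4382) = (-1015 + 676 + 156) + 4382 = -183 + 4382 = 4199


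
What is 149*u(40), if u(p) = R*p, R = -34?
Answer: -202640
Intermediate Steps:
u(p) = -34*p
149*u(40) = 149*(-34*40) = 149*(-1360) = -202640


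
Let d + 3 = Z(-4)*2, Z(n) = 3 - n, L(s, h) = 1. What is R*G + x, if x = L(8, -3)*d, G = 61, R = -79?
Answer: -4808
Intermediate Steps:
d = 11 (d = -3 + (3 - 1*(-4))*2 = -3 + (3 + 4)*2 = -3 + 7*2 = -3 + 14 = 11)
x = 11 (x = 1*11 = 11)
R*G + x = -79*61 + 11 = -4819 + 11 = -4808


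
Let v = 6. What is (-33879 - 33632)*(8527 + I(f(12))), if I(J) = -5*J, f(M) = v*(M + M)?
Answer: -527058377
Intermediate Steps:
f(M) = 12*M (f(M) = 6*(M + M) = 6*(2*M) = 12*M)
(-33879 - 33632)*(8527 + I(f(12))) = (-33879 - 33632)*(8527 - 60*12) = -67511*(8527 - 5*144) = -67511*(8527 - 720) = -67511*7807 = -527058377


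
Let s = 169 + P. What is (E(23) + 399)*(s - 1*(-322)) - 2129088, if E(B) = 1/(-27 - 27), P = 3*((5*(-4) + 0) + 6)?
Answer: -105297047/54 ≈ -1.9499e+6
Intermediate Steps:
P = -42 (P = 3*((-20 + 0) + 6) = 3*(-20 + 6) = 3*(-14) = -42)
E(B) = -1/54 (E(B) = 1/(-54) = -1/54)
s = 127 (s = 169 - 42 = 127)
(E(23) + 399)*(s - 1*(-322)) - 2129088 = (-1/54 + 399)*(127 - 1*(-322)) - 2129088 = 21545*(127 + 322)/54 - 2129088 = (21545/54)*449 - 2129088 = 9673705/54 - 2129088 = -105297047/54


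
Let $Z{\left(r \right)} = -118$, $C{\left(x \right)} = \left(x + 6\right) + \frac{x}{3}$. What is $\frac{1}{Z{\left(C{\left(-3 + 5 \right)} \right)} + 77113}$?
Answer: $\frac{1}{76995} \approx 1.2988 \cdot 10^{-5}$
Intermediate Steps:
$C{\left(x \right)} = 6 + \frac{4 x}{3}$ ($C{\left(x \right)} = \left(6 + x\right) + x \frac{1}{3} = \left(6 + x\right) + \frac{x}{3} = 6 + \frac{4 x}{3}$)
$\frac{1}{Z{\left(C{\left(-3 + 5 \right)} \right)} + 77113} = \frac{1}{-118 + 77113} = \frac{1}{76995}$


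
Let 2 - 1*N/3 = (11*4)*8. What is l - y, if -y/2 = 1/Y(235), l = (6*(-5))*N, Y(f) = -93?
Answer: 2929498/93 ≈ 31500.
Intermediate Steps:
N = -1050 (N = 6 - 3*11*4*8 = 6 - 132*8 = 6 - 3*352 = 6 - 1056 = -1050)
l = 31500 (l = (6*(-5))*(-1050) = -30*(-1050) = 31500)
y = 2/93 (y = -2/(-93) = -2*(-1/93) = 2/93 ≈ 0.021505)
l - y = 31500 - 1*2/93 = 31500 - 2/93 = 2929498/93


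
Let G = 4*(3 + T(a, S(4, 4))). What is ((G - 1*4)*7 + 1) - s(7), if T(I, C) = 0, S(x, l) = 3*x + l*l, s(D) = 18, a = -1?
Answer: 39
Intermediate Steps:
S(x, l) = l**2 + 3*x (S(x, l) = 3*x + l**2 = l**2 + 3*x)
G = 12 (G = 4*(3 + 0) = 4*3 = 12)
((G - 1*4)*7 + 1) - s(7) = ((12 - 1*4)*7 + 1) - 1*18 = ((12 - 4)*7 + 1) - 18 = (8*7 + 1) - 18 = (56 + 1) - 18 = 57 - 18 = 39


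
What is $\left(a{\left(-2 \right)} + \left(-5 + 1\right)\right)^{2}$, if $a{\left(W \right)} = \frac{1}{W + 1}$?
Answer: $25$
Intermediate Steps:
$a{\left(W \right)} = \frac{1}{1 + W}$
$\left(a{\left(-2 \right)} + \left(-5 + 1\right)\right)^{2} = \left(\frac{1}{1 - 2} + \left(-5 + 1\right)\right)^{2} = \left(\frac{1}{-1} - 4\right)^{2} = \left(-1 - 4\right)^{2} = \left(-5\right)^{2} = 25$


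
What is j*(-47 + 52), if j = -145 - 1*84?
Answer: -1145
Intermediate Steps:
j = -229 (j = -145 - 84 = -229)
j*(-47 + 52) = -229*(-47 + 52) = -229*5 = -1145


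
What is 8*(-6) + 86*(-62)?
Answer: -5380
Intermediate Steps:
8*(-6) + 86*(-62) = -48 - 5332 = -5380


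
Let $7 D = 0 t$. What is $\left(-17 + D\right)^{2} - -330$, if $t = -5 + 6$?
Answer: $619$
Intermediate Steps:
$t = 1$
$D = 0$ ($D = \frac{0 \cdot 1}{7} = \frac{1}{7} \cdot 0 = 0$)
$\left(-17 + D\right)^{2} - -330 = \left(-17 + 0\right)^{2} - -330 = \left(-17\right)^{2} + 330 = 289 + 330 = 619$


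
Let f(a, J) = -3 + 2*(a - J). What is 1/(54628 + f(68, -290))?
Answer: 1/55341 ≈ 1.8070e-5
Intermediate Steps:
f(a, J) = -3 - 2*J + 2*a (f(a, J) = -3 + (-2*J + 2*a) = -3 - 2*J + 2*a)
1/(54628 + f(68, -290)) = 1/(54628 + (-3 - 2*(-290) + 2*68)) = 1/(54628 + (-3 + 580 + 136)) = 1/(54628 + 713) = 1/55341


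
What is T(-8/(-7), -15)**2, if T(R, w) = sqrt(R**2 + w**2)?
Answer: 11089/49 ≈ 226.31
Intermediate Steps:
T(-8/(-7), -15)**2 = (sqrt((-8/(-7))**2 + (-15)**2))**2 = (sqrt((-8*(-1/7))**2 + 225))**2 = (sqrt((8/7)**2 + 225))**2 = (sqrt(64/49 + 225))**2 = (sqrt(11089/49))**2 = (sqrt(11089)/7)**2 = 11089/49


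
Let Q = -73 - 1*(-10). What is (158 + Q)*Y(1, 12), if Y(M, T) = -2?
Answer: -190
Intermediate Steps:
Q = -63 (Q = -73 + 10 = -63)
(158 + Q)*Y(1, 12) = (158 - 63)*(-2) = 95*(-2) = -190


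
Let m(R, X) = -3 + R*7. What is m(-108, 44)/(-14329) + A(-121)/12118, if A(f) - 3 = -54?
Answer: 368121/7549514 ≈ 0.048761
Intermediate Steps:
A(f) = -51 (A(f) = 3 - 54 = -51)
m(R, X) = -3 + 7*R
m(-108, 44)/(-14329) + A(-121)/12118 = (-3 + 7*(-108))/(-14329) - 51/12118 = (-3 - 756)*(-1/14329) - 51*1/12118 = -759*(-1/14329) - 51/12118 = 33/623 - 51/12118 = 368121/7549514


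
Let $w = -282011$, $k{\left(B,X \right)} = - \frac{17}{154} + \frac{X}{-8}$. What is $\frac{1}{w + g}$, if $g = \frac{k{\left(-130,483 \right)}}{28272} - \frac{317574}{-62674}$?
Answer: $- \frac{28723744896}{8100266537883217} \approx -3.546 \cdot 10^{-6}$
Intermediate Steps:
$k{\left(B,X \right)} = - \frac{17}{154} - \frac{X}{8}$ ($k{\left(B,X \right)} = \left(-17\right) \frac{1}{154} + X \left(- \frac{1}{8}\right) = - \frac{17}{154} - \frac{X}{8}$)
$g = \frac{145483982639}{28723744896}$ ($g = \frac{- \frac{17}{154} - \frac{483}{8}}{28272} - \frac{317574}{-62674} = \left(- \frac{17}{154} - \frac{483}{8}\right) \frac{1}{28272} - - \frac{158787}{31337} = \left(- \frac{37259}{616}\right) \frac{1}{28272} + \frac{158787}{31337} = - \frac{1961}{916608} + \frac{158787}{31337} = \frac{145483982639}{28723744896} \approx 5.0649$)
$\frac{1}{w + g} = \frac{1}{-282011 + \frac{145483982639}{28723744896}} = \frac{1}{- \frac{8100266537883217}{28723744896}} = - \frac{28723744896}{8100266537883217}$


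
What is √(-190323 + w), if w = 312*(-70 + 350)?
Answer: I*√102963 ≈ 320.88*I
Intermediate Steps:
w = 87360 (w = 312*280 = 87360)
√(-190323 + w) = √(-190323 + 87360) = √(-102963) = I*√102963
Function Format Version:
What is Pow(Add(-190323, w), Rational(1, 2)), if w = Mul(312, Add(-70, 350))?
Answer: Mul(I, Pow(102963, Rational(1, 2))) ≈ Mul(320.88, I)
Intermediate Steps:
w = 87360 (w = Mul(312, 280) = 87360)
Pow(Add(-190323, w), Rational(1, 2)) = Pow(Add(-190323, 87360), Rational(1, 2)) = Pow(-102963, Rational(1, 2)) = Mul(I, Pow(102963, Rational(1, 2)))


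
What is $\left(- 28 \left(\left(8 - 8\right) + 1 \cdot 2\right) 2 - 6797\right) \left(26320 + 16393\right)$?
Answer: $-295104117$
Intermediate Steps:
$\left(- 28 \left(\left(8 - 8\right) + 1 \cdot 2\right) 2 - 6797\right) \left(26320 + 16393\right) = \left(- 28 \left(0 + 2\right) 2 - 6797\right) 42713 = \left(\left(-28\right) 2 \cdot 2 - 6797\right) 42713 = \left(\left(-56\right) 2 - 6797\right) 42713 = \left(-112 - 6797\right) 42713 = \left(-6909\right) 42713 = -295104117$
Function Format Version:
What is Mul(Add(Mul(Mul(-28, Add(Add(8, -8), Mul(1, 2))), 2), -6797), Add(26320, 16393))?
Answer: -295104117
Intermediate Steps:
Mul(Add(Mul(Mul(-28, Add(Add(8, -8), Mul(1, 2))), 2), -6797), Add(26320, 16393)) = Mul(Add(Mul(Mul(-28, Add(0, 2)), 2), -6797), 42713) = Mul(Add(Mul(Mul(-28, 2), 2), -6797), 42713) = Mul(Add(Mul(-56, 2), -6797), 42713) = Mul(Add(-112, -6797), 42713) = Mul(-6909, 42713) = -295104117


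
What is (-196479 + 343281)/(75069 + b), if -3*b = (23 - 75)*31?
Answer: 440406/226819 ≈ 1.9417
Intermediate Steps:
b = 1612/3 (b = -(23 - 75)*31/3 = -(-52)*31/3 = -⅓*(-1612) = 1612/3 ≈ 537.33)
(-196479 + 343281)/(75069 + b) = (-196479 + 343281)/(75069 + 1612/3) = 146802/(226819/3) = 146802*(3/226819) = 440406/226819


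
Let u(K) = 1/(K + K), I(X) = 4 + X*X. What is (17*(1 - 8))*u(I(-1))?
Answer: -119/10 ≈ -11.900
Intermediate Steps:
I(X) = 4 + X²
u(K) = 1/(2*K)
(17*(1 - 8))*u(I(-1)) = (17*(1 - 8))*(1/(2*(4 + (-1)²))) = (17*(-7))*(1/(2*(4 + 1))) = -119/(2*5) = -119*⅒ = -119/10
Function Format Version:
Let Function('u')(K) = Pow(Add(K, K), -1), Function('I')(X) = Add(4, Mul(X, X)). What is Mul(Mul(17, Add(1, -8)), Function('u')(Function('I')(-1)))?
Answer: Rational(-119, 10) ≈ -11.900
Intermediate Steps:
Function('I')(X) = Add(4, Pow(X, 2))
Function('u')(K) = Mul(Rational(1, 2), Pow(K, -1)) (Function('u')(K) = Pow(Mul(2, K), -1) = Mul(Rational(1, 2), Pow(K, -1)))
Mul(Mul(17, Add(1, -8)), Function('u')(Function('I')(-1))) = Mul(Mul(17, Add(1, -8)), Mul(Rational(1, 2), Pow(Add(4, Pow(-1, 2)), -1))) = Mul(Mul(17, -7), Mul(Rational(1, 2), Pow(Add(4, 1), -1))) = Mul(-119, Mul(Rational(1, 2), Pow(5, -1))) = Mul(-119, Mul(Rational(1, 2), Rational(1, 5))) = Mul(-119, Rational(1, 10)) = Rational(-119, 10)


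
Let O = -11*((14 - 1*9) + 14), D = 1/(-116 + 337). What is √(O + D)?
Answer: 6*I*√283543/221 ≈ 14.457*I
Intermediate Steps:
D = 1/221 ≈ 0.0045249
O = -209 (O = -11*((14 - 9) + 14) = -11*(5 + 14) = -11*19 = -209)
√(O + D) = √(-209 + 1/221) = √(-46188/221) = 6*I*√283543/221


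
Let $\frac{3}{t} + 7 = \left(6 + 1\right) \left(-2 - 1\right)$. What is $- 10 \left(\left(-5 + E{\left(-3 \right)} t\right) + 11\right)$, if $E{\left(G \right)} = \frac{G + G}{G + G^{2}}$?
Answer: $- \frac{855}{14} \approx -61.071$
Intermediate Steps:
$E{\left(G \right)} = \frac{2 G}{G + G^{2}}$
$t = - \frac{3}{28}$ ($t = \frac{3}{-7 + \left(6 + 1\right) \left(-2 - 1\right)} = \frac{3}{-7 + 7 \left(-3\right)} = \frac{3}{-7 - 21} = \frac{3}{-28} = 3 \left(- \frac{1}{28}\right) = - \frac{3}{28} \approx -0.10714$)
$- 10 \left(\left(-5 + E{\left(-3 \right)} t\right) + 11\right) = - 10 \left(\left(-5 + \frac{2}{1 - 3} \left(- \frac{3}{28}\right)\right) + 11\right) = - 10 \left(\left(-5 + \frac{2}{-2} \left(- \frac{3}{28}\right)\right) + 11\right) = - 10 \left(\left(-5 + 2 \left(- \frac{1}{2}\right) \left(- \frac{3}{28}\right)\right) + 11\right) = - 10 \left(\left(-5 - - \frac{3}{28}\right) + 11\right) = - 10 \left(\left(-5 + \frac{3}{28}\right) + 11\right) = - 10 \left(- \frac{137}{28} + 11\right) = \left(-10\right) \frac{171}{28} = - \frac{855}{14}$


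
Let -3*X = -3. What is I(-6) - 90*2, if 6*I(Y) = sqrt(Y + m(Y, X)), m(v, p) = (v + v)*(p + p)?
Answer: -180 + I*sqrt(30)/6 ≈ -180.0 + 0.91287*I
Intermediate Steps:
X = 1 (X = -1/3*(-3) = 1)
m(v, p) = 4*p*v (m(v, p) = (2*v)*(2*p) = 4*p*v)
I(Y) = sqrt(5)*sqrt(Y)/6 (I(Y) = sqrt(Y + 4*1*Y)/6 = sqrt(Y + 4*Y)/6 = sqrt(5*Y)/6 = (sqrt(5)*sqrt(Y))/6 = sqrt(5)*sqrt(Y)/6)
I(-6) - 90*2 = sqrt(5)*sqrt(-6)/6 - 90*2 = sqrt(5)*(I*sqrt(6))/6 - 180 = I*sqrt(30)/6 - 180 = -180 + I*sqrt(30)/6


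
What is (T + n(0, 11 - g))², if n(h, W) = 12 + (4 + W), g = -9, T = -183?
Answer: 21609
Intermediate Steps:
n(h, W) = 16 + W
(T + n(0, 11 - g))² = (-183 + (16 + (11 - 1*(-9))))² = (-183 + (16 + (11 + 9)))² = (-183 + (16 + 20))² = (-183 + 36)² = (-147)² = 21609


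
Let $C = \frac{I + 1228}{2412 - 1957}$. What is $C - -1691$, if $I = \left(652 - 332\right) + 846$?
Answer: $\frac{110257}{65} \approx 1696.3$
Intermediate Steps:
$I = 1166$ ($I = 320 + 846 = 1166$)
$C = \frac{342}{65}$ ($C = \frac{1166 + 1228}{2412 - 1957} = \frac{2394}{455} = 2394 \cdot \frac{1}{455} = \frac{342}{65} \approx 5.2615$)
$C - -1691 = \frac{342}{65} - -1691 = \frac{342}{65} + 1691 = \frac{110257}{65}$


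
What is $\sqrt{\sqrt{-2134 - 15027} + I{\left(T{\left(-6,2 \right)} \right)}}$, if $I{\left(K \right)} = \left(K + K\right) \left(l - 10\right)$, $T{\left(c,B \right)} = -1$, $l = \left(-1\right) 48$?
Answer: $\sqrt{116 + 131 i} \approx 12.062 + 5.4303 i$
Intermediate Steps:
$l = -48$
$I{\left(K \right)} = - 116 K$ ($I{\left(K \right)} = \left(K + K\right) \left(-48 - 10\right) = 2 K \left(-58\right) = - 116 K$)
$\sqrt{\sqrt{-2134 - 15027} + I{\left(T{\left(-6,2 \right)} \right)}} = \sqrt{\sqrt{-2134 - 15027} - -116} = \sqrt{\sqrt{-17161} + 116} = \sqrt{131 i + 116} = \sqrt{116 + 131 i}$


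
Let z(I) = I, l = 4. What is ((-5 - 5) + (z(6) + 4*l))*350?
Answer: 4200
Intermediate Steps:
((-5 - 5) + (z(6) + 4*l))*350 = ((-5 - 5) + (6 + 4*4))*350 = (-10 + (6 + 16))*350 = (-10 + 22)*350 = 12*350 = 4200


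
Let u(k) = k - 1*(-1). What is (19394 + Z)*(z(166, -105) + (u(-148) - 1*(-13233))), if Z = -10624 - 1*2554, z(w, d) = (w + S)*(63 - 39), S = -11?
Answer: 104466096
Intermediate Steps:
z(w, d) = -264 + 24*w (z(w, d) = (w - 11)*(63 - 39) = (-11 + w)*24 = -264 + 24*w)
u(k) = 1 + k (u(k) = k + 1 = 1 + k)
Z = -13178 (Z = -10624 - 2554 = -13178)
(19394 + Z)*(z(166, -105) + (u(-148) - 1*(-13233))) = (19394 - 13178)*((-264 + 24*166) + ((1 - 148) - 1*(-13233))) = 6216*((-264 + 3984) + (-147 + 13233)) = 6216*(3720 + 13086) = 6216*16806 = 104466096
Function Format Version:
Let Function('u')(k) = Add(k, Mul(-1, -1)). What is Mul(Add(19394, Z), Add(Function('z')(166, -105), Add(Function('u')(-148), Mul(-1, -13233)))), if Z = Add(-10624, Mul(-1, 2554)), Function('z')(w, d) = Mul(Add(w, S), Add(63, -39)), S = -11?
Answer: 104466096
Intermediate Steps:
Function('z')(w, d) = Add(-264, Mul(24, w)) (Function('z')(w, d) = Mul(Add(w, -11), Add(63, -39)) = Mul(Add(-11, w), 24) = Add(-264, Mul(24, w)))
Function('u')(k) = Add(1, k) (Function('u')(k) = Add(k, 1) = Add(1, k))
Z = -13178 (Z = Add(-10624, -2554) = -13178)
Mul(Add(19394, Z), Add(Function('z')(166, -105), Add(Function('u')(-148), Mul(-1, -13233)))) = Mul(Add(19394, -13178), Add(Add(-264, Mul(24, 166)), Add(Add(1, -148), Mul(-1, -13233)))) = Mul(6216, Add(Add(-264, 3984), Add(-147, 13233))) = Mul(6216, Add(3720, 13086)) = Mul(6216, 16806) = 104466096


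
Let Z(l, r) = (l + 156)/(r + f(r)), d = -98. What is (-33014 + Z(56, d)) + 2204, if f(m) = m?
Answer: -1509743/49 ≈ -30811.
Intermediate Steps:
Z(l, r) = (156 + l)/(2*r) (Z(l, r) = (l + 156)/(r + r) = (156 + l)/((2*r)) = (156 + l)*(1/(2*r)) = (156 + l)/(2*r))
(-33014 + Z(56, d)) + 2204 = (-33014 + (1/2)*(156 + 56)/(-98)) + 2204 = (-33014 + (1/2)*(-1/98)*212) + 2204 = (-33014 - 53/49) + 2204 = -1617739/49 + 2204 = -1509743/49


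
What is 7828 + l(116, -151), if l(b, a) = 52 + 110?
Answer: 7990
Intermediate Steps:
l(b, a) = 162
7828 + l(116, -151) = 7828 + 162 = 7990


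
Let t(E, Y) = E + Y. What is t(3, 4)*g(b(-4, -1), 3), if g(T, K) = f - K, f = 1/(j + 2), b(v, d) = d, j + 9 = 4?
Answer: -70/3 ≈ -23.333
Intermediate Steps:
j = -5 (j = -9 + 4 = -5)
f = -⅓ (f = 1/(-5 + 2) = 1/(-3) = -⅓ ≈ -0.33333)
g(T, K) = -⅓ - K
t(3, 4)*g(b(-4, -1), 3) = (3 + 4)*(-⅓ - 1*3) = 7*(-⅓ - 3) = 7*(-10/3) = -70/3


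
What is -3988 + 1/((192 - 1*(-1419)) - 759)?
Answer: -3397775/852 ≈ -3988.0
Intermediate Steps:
-3988 + 1/((192 - 1*(-1419)) - 759) = -3988 + 1/((192 + 1419) - 759) = -3988 + 1/(1611 - 759) = -3988 + 1/852 = -3397775/852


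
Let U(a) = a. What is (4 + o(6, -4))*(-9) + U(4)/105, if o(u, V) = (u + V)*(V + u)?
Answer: -7556/105 ≈ -71.962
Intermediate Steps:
o(u, V) = (V + u)² (o(u, V) = (V + u)*(V + u) = (V + u)²)
(4 + o(6, -4))*(-9) + U(4)/105 = (4 + (-4 + 6)²)*(-9) + 4/105 = (4 + 2²)*(-9) + 4*(1/105) = (4 + 4)*(-9) + 4/105 = 8*(-9) + 4/105 = -72 + 4/105 = -7556/105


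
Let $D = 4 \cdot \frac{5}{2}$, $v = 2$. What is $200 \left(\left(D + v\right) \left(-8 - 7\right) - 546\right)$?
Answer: $-145200$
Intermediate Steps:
$D = 10$ ($D = 4 \cdot 5 \cdot \frac{1}{2} = 4 \cdot \frac{5}{2} = 10$)
$200 \left(\left(D + v\right) \left(-8 - 7\right) - 546\right) = 200 \left(\left(10 + 2\right) \left(-8 - 7\right) - 546\right) = 200 \left(12 \left(-8 - 7\right) - 546\right) = 200 \left(12 \left(-15\right) - 546\right) = 200 \left(-180 - 546\right) = 200 \left(-726\right) = -145200$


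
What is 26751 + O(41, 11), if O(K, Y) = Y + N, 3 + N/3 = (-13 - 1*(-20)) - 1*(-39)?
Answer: 26891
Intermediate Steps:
N = 129 (N = -9 + 3*((-13 - 1*(-20)) - 1*(-39)) = -9 + 3*((-13 + 20) + 39) = -9 + 3*(7 + 39) = -9 + 3*46 = -9 + 138 = 129)
O(K, Y) = 129 + Y (O(K, Y) = Y + 129 = 129 + Y)
26751 + O(41, 11) = 26751 + (129 + 11) = 26751 + 140 = 26891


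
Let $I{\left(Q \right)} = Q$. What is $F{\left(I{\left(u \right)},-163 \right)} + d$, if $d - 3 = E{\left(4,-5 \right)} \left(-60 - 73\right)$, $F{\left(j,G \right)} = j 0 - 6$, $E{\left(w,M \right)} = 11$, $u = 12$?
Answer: $-1466$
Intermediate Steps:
$F{\left(j,G \right)} = -6$ ($F{\left(j,G \right)} = 0 - 6 = -6$)
$d = -1460$ ($d = 3 + 11 \left(-60 - 73\right) = 3 + 11 \left(-133\right) = 3 - 1463 = -1460$)
$F{\left(I{\left(u \right)},-163 \right)} + d = -6 - 1460 = -1466$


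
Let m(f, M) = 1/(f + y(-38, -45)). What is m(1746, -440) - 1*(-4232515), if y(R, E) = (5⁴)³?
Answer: 1033336247393066/244142371 ≈ 4.2325e+6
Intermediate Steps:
y(R, E) = 244140625 (y(R, E) = 625³ = 244140625)
m(f, M) = 1/(244140625 + f) (m(f, M) = 1/(f + 244140625) = 1/(244140625 + f))
m(1746, -440) - 1*(-4232515) = 1/(244140625 + 1746) - 1*(-4232515) = 1/244142371 + 4232515 = 1033336247393066/244142371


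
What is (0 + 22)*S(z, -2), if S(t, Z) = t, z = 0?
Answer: 0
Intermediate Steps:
(0 + 22)*S(z, -2) = (0 + 22)*0 = 22*0 = 0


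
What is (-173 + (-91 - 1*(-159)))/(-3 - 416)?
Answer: 105/419 ≈ 0.25060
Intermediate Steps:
(-173 + (-91 - 1*(-159)))/(-3 - 416) = (-173 + (-91 + 159))/(-419) = (-173 + 68)*(-1/419) = -105*(-1/419) = 105/419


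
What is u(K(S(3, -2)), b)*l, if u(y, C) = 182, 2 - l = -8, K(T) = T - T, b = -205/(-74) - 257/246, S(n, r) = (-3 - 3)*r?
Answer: 1820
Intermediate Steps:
S(n, r) = -6*r
b = 7853/4551 (b = -205*(-1/74) - 257*1/246 = 205/74 - 257/246 = 7853/4551 ≈ 1.7256)
K(T) = 0
l = 10 (l = 2 - 1*(-8) = 2 + 8 = 10)
u(K(S(3, -2)), b)*l = 182*10 = 1820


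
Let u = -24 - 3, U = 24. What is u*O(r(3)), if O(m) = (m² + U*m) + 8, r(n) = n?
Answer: -2403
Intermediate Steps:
u = -27
O(m) = 8 + m² + 24*m (O(m) = (m² + 24*m) + 8 = 8 + m² + 24*m)
u*O(r(3)) = -27*(8 + 3² + 24*3) = -27*(8 + 9 + 72) = -27*89 = -2403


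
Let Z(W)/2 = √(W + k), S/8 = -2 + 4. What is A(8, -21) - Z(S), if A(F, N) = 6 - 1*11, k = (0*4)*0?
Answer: -13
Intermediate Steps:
k = 0 (k = 0*0 = 0)
A(F, N) = -5 (A(F, N) = 6 - 11 = -5)
S = 16 (S = 8*(-2 + 4) = 8*2 = 16)
Z(W) = 2*√W (Z(W) = 2*√(W + 0) = 2*√W)
A(8, -21) - Z(S) = -5 - 2*√16 = -5 - 2*4 = -5 - 1*8 = -5 - 8 = -13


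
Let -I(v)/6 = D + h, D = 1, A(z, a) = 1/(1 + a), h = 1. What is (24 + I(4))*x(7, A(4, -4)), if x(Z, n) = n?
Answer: -4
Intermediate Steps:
I(v) = -12 (I(v) = -6*(1 + 1) = -6*2 = -12)
(24 + I(4))*x(7, A(4, -4)) = (24 - 12)/(1 - 4) = 12/(-3) = 12*(-⅓) = -4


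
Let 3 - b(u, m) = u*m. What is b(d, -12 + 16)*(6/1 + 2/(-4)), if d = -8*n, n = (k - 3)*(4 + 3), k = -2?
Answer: -12287/2 ≈ -6143.5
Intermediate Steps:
n = -35 (n = (-2 - 3)*(4 + 3) = -5*7 = -35)
d = 280 (d = -8*(-35) = 280)
b(u, m) = 3 - m*u (b(u, m) = 3 - u*m = 3 - m*u)
b(d, -12 + 16)*(6/1 + 2/(-4)) = (3 - 1*(-12 + 16)*280)*(6/1 + 2/(-4)) = (3 - 1*4*280)*(6*1 + 2*(-¼)) = (3 - 1120)*(6 - ½) = -1117*11/2 = -12287/2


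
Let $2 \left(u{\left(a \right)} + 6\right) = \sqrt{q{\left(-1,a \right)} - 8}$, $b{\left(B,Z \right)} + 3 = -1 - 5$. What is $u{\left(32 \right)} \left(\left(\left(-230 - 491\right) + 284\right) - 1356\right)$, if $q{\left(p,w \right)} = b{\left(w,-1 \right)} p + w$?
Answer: $10758 - \frac{1793 \sqrt{33}}{2} \approx 5608.0$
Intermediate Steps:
$b{\left(B,Z \right)} = -9$ ($b{\left(B,Z \right)} = -3 - 6 = -9$)
$q{\left(p,w \right)} = w - 9 p$ ($q{\left(p,w \right)} = - 9 p + w = w - 9 p$)
$u{\left(a \right)} = -6 + \frac{\sqrt{1 + a}}{2}$ ($u{\left(a \right)} = -6 + \frac{\sqrt{\left(a - -9\right) - 8}}{2} = -6 + \frac{\sqrt{\left(a + 9\right) - 8}}{2} = -6 + \frac{\sqrt{\left(9 + a\right) - 8}}{2} = -6 + \frac{\sqrt{1 + a}}{2}$)
$u{\left(32 \right)} \left(\left(\left(-230 - 491\right) + 284\right) - 1356\right) = \left(-6 + \frac{\sqrt{1 + 32}}{2}\right) \left(\left(\left(-230 - 491\right) + 284\right) - 1356\right) = \left(-6 + \frac{\sqrt{33}}{2}\right) \left(\left(-721 + 284\right) - 1356\right) = \left(-6 + \frac{\sqrt{33}}{2}\right) \left(-437 - 1356\right) = \left(-6 + \frac{\sqrt{33}}{2}\right) \left(-1793\right) = 10758 - \frac{1793 \sqrt{33}}{2}$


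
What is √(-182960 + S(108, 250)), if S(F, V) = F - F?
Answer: 4*I*√11435 ≈ 427.74*I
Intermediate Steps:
S(F, V) = 0
√(-182960 + S(108, 250)) = √(-182960 + 0) = √(-182960) = 4*I*√11435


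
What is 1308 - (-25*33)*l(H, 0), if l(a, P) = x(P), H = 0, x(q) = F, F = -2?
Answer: -342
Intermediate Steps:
x(q) = -2
l(a, P) = -2
1308 - (-25*33)*l(H, 0) = 1308 - (-25*33)*(-2) = 1308 - (-825)*(-2) = 1308 - 1*1650 = 1308 - 1650 = -342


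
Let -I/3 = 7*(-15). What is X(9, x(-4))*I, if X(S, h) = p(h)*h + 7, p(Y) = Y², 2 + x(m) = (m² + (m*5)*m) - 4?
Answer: 229637205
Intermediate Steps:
x(m) = -6 + 6*m² (x(m) = -2 + ((m² + (m*5)*m) - 4) = -2 + ((m² + (5*m)*m) - 4) = -2 + ((m² + 5*m²) - 4) = -2 + (6*m² - 4) = -2 + (-4 + 6*m²) = -6 + 6*m²)
I = 315 (I = -21*(-15) = -3*(-105) = 315)
X(S, h) = 7 + h³ (X(S, h) = h²*h + 7 = h³ + 7 = 7 + h³)
X(9, x(-4))*I = (7 + (-6 + 6*(-4)²)³)*315 = (7 + (-6 + 6*16)³)*315 = (7 + (-6 + 96)³)*315 = (7 + 90³)*315 = (7 + 729000)*315 = 729007*315 = 229637205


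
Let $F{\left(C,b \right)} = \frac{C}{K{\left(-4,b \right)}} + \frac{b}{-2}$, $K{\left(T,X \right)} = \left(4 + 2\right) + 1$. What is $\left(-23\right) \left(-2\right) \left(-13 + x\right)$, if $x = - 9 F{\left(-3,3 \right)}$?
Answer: $\frac{1403}{7} \approx 200.43$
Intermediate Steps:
$K{\left(T,X \right)} = 7$ ($K{\left(T,X \right)} = 6 + 1 = 7$)
$F{\left(C,b \right)} = - \frac{b}{2} + \frac{C}{7}$ ($F{\left(C,b \right)} = \frac{C}{7} + \frac{b}{-2} = C \frac{1}{7} + b \left(- \frac{1}{2}\right) = \frac{C}{7} - \frac{b}{2} = - \frac{b}{2} + \frac{C}{7}$)
$x = \frac{243}{14}$ ($x = - 9 \left(\left(- \frac{1}{2}\right) 3 + \frac{1}{7} \left(-3\right)\right) = - 9 \left(- \frac{3}{2} - \frac{3}{7}\right) = \left(-9\right) \left(- \frac{27}{14}\right) = \frac{243}{14} \approx 17.357$)
$\left(-23\right) \left(-2\right) \left(-13 + x\right) = \left(-23\right) \left(-2\right) \left(-13 + \frac{243}{14}\right) = 46 \cdot \frac{61}{14} = \frac{1403}{7}$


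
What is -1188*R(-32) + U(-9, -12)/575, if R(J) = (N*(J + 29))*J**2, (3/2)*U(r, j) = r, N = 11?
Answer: 23083315194/575 ≈ 4.0145e+7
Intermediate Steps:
U(r, j) = 2*r/3
R(J) = J**2*(319 + 11*J) (R(J) = (11*(J + 29))*J**2 = (11*(29 + J))*J**2 = (319 + 11*J)*J**2 = J**2*(319 + 11*J))
-1188*R(-32) + U(-9, -12)/575 = -13068*(-32)**2*(29 - 32) + ((2/3)*(-9))/575 = -13068*1024*(-3) - 6*1/575 = -1188*(-33792) - 6/575 = 40144896 - 6/575 = 23083315194/575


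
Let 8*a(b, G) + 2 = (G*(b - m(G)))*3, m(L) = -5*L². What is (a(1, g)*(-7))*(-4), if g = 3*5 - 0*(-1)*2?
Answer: 177338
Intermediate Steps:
g = 15 (g = 15 - 0*2 = 15 - 1*0 = 15 + 0 = 15)
a(b, G) = -¼ + 3*G*(b + 5*G²)/8 (a(b, G) = -¼ + ((G*(b - (-5)*G²))*3)/8 = -¼ + ((G*(b + 5*G²))*3)/8 = -¼ + (3*G*(b + 5*G²))/8 = -¼ + 3*G*(b + 5*G²)/8)
(a(1, g)*(-7))*(-4) = ((-¼ + (15/8)*15³ + (3/8)*15*1)*(-7))*(-4) = ((-¼ + (15/8)*3375 + 45/8)*(-7))*(-4) = ((-¼ + 50625/8 + 45/8)*(-7))*(-4) = ((12667/2)*(-7))*(-4) = -88669/2*(-4) = 177338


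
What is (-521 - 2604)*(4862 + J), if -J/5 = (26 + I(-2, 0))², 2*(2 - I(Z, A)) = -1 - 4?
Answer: -2634375/4 ≈ -6.5859e+5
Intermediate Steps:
I(Z, A) = 9/2 (I(Z, A) = 2 - (-1 - 4)/2 = 2 - ½*(-5) = 2 + 5/2 = 9/2)
J = -18605/4 (J = -5*(26 + 9/2)² = -5*(61/2)² = -5*3721/4 = -18605/4 ≈ -4651.3)
(-521 - 2604)*(4862 + J) = (-521 - 2604)*(4862 - 18605/4) = -3125*843/4 = -2634375/4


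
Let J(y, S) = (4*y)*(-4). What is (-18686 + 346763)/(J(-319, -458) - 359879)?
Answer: -328077/354775 ≈ -0.92475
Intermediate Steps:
J(y, S) = -16*y
(-18686 + 346763)/(J(-319, -458) - 359879) = (-18686 + 346763)/(-16*(-319) - 359879) = 328077/(5104 - 359879) = 328077/(-354775) = 328077*(-1/354775) = -328077/354775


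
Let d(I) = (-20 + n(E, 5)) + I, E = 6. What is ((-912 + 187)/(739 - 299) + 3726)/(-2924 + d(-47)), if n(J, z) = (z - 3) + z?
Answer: -327743/262592 ≈ -1.2481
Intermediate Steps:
n(J, z) = -3 + 2*z (n(J, z) = (-3 + z) + z = -3 + 2*z)
d(I) = -13 + I (d(I) = (-20 + (-3 + 2*5)) + I = (-20 + (-3 + 10)) + I = (-20 + 7) + I = -13 + I)
((-912 + 187)/(739 - 299) + 3726)/(-2924 + d(-47)) = ((-912 + 187)/(739 - 299) + 3726)/(-2924 + (-13 - 47)) = (-725/440 + 3726)/(-2924 - 60) = (-725*1/440 + 3726)/(-2984) = (-145/88 + 3726)*(-1/2984) = (327743/88)*(-1/2984) = -327743/262592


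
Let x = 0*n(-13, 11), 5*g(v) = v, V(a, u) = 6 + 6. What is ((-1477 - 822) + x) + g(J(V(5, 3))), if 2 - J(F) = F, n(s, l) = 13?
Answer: -2301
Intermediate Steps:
V(a, u) = 12
J(F) = 2 - F
g(v) = v/5
x = 0 (x = 0*13 = 0)
((-1477 - 822) + x) + g(J(V(5, 3))) = ((-1477 - 822) + 0) + (2 - 1*12)/5 = (-2299 + 0) + (2 - 12)/5 = -2299 + (1/5)*(-10) = -2299 - 2 = -2301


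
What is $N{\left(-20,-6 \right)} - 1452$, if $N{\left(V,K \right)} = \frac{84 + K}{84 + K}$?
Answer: $-1451$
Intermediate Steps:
$N{\left(V,K \right)} = 1$
$N{\left(-20,-6 \right)} - 1452 = 1 - 1452 = -1451$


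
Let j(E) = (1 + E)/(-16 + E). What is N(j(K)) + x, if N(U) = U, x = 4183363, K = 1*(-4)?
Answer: 83667263/20 ≈ 4.1834e+6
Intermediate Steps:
K = -4
j(E) = (1 + E)/(-16 + E)
N(j(K)) + x = (1 - 4)/(-16 - 4) + 4183363 = -3/(-20) + 4183363 = -1/20*(-3) + 4183363 = 3/20 + 4183363 = 83667263/20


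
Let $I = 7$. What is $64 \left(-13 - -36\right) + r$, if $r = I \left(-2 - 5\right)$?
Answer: $1423$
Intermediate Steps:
$r = -49$ ($r = 7 \left(-2 - 5\right) = 7 \left(-7\right) = -49$)
$64 \left(-13 - -36\right) + r = 64 \left(-13 - -36\right) - 49 = 64 \left(-13 + 36\right) - 49 = 64 \cdot 23 - 49 = 1472 - 49 = 1423$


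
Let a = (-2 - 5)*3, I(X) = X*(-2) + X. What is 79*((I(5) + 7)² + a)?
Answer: -1343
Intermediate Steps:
I(X) = -X (I(X) = -2*X + X = -X)
a = -21 (a = -7*3 = -21)
79*((I(5) + 7)² + a) = 79*((-1*5 + 7)² - 21) = 79*((-5 + 7)² - 21) = 79*(2² - 21) = 79*(4 - 21) = 79*(-17) = -1343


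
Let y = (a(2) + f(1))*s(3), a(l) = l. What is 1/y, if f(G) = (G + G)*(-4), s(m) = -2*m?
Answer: 1/36 ≈ 0.027778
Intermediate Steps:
f(G) = -8*G (f(G) = (2*G)*(-4) = -8*G)
y = 36 (y = (2 - 8*1)*(-2*3) = (2 - 8)*(-6) = -6*(-6) = 36)
1/y = 1/36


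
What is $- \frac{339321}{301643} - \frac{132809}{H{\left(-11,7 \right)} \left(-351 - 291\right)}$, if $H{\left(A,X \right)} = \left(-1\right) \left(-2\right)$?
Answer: $\frac{39625217023}{387309612} \approx 102.31$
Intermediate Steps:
$H{\left(A,X \right)} = 2$
$- \frac{339321}{301643} - \frac{132809}{H{\left(-11,7 \right)} \left(-351 - 291\right)} = - \frac{339321}{301643} - \frac{132809}{2 \left(-351 - 291\right)} = \left(-339321\right) \frac{1}{301643} - \frac{132809}{2 \left(-642\right)} = - \frac{339321}{301643} - \frac{132809}{-1284} = - \frac{339321}{301643} - - \frac{132809}{1284} = - \frac{339321}{301643} + \frac{132809}{1284} = \frac{39625217023}{387309612}$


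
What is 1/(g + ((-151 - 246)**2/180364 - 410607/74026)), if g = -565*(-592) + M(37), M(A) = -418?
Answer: 6675812732/2230104157098827 ≈ 2.9935e-6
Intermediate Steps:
g = 334062 (g = -565*(-592) - 418 = 334480 - 418 = 334062)
1/(g + ((-151 - 246)**2/180364 - 410607/74026)) = 1/(334062 + ((-151 - 246)**2/180364 - 410607/74026)) = 1/(334062 + ((-397)**2*(1/180364) - 410607*1/74026)) = 1/(334062 + (157609*(1/180364) - 410607/74026)) = 1/(334062 + (157609/180364 - 410607/74026)) = 1/(334062 - 31195778557/6675812732) = 1/(2230104157098827/6675812732) = 6675812732/2230104157098827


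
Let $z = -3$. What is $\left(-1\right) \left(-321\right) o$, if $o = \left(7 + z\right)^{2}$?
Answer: $5136$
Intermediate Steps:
$o = 16$ ($o = \left(7 - 3\right)^{2} = 4^{2} = 16$)
$\left(-1\right) \left(-321\right) o = \left(-1\right) \left(-321\right) 16 = 321 \cdot 16 = 5136$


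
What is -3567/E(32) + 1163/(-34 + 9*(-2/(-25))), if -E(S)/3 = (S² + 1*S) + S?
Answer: -239409/7072 ≈ -33.853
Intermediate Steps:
E(S) = -6*S - 3*S² (E(S) = -3*((S² + 1*S) + S) = -3*((S² + S) + S) = -3*((S + S²) + S) = -3*(S² + 2*S) = -6*S - 3*S²)
-3567/E(32) + 1163/(-34 + 9*(-2/(-25))) = -3567*(-1/(96*(2 + 32))) + 1163/(-34 + 9*(-2/(-25))) = -3567/((-3*32*34)) + 1163/(-34 + 9*(-2*(-1/25))) = -3567/(-3264) + 1163/(-34 + 9*(2/25)) = -3567*(-1/3264) + 1163/(-34 + 18/25) = 1189/1088 + 1163/(-832/25) = 1189/1088 + 1163*(-25/832) = 1189/1088 - 29075/832 = -239409/7072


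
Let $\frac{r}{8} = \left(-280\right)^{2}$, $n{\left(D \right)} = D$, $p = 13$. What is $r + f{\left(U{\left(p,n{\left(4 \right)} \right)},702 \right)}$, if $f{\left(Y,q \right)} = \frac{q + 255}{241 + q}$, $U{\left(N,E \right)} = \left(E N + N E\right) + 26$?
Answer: $\frac{591450557}{943} \approx 6.272 \cdot 10^{5}$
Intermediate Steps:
$U{\left(N,E \right)} = 26 + 2 E N$ ($U{\left(N,E \right)} = \left(E N + E N\right) + 26 = 2 E N + 26 = 26 + 2 E N$)
$r = 627200$ ($r = 8 \left(-280\right)^{2} = 8 \cdot 78400 = 627200$)
$f{\left(Y,q \right)} = \frac{255 + q}{241 + q}$
$r + f{\left(U{\left(p,n{\left(4 \right)} \right)},702 \right)} = 627200 + \frac{255 + 702}{241 + 702} = 627200 + \frac{1}{943} \cdot 957 = 627200 + \frac{957}{943} = \frac{591450557}{943}$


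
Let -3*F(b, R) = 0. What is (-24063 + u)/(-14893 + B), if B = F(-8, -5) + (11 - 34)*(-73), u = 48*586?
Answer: -4065/13214 ≈ -0.30763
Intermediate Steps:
F(b, R) = 0 (F(b, R) = -⅓*0 = 0)
u = 28128
B = 1679 (B = 0 + (11 - 34)*(-73) = 0 - 23*(-73) = 0 + 1679 = 1679)
(-24063 + u)/(-14893 + B) = (-24063 + 28128)/(-14893 + 1679) = 4065/(-13214) = 4065*(-1/13214) = -4065/13214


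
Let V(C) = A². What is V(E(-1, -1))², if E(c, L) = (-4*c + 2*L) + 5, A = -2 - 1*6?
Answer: 4096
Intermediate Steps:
A = -8 (A = -2 - 6 = -8)
E(c, L) = 5 - 4*c + 2*L
V(C) = 64 (V(C) = (-8)² = 64)
V(E(-1, -1))² = 64² = 4096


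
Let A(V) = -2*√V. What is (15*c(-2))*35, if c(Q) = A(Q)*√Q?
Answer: 2100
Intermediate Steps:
c(Q) = -2*Q (c(Q) = (-2*√Q)*√Q = -2*Q)
(15*c(-2))*35 = (15*(-2*(-2)))*35 = (15*4)*35 = 60*35 = 2100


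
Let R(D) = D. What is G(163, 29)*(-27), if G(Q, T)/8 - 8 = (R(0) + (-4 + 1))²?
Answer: -3672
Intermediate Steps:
G(Q, T) = 136 (G(Q, T) = 64 + 8*(0 + (-4 + 1))² = 64 + 8*(0 - 3)² = 64 + 8*(-3)² = 64 + 8*9 = 64 + 72 = 136)
G(163, 29)*(-27) = 136*(-27) = -3672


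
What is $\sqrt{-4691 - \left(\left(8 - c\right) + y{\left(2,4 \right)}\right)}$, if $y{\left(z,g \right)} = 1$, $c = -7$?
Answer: $3 i \sqrt{523} \approx 68.608 i$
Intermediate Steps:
$\sqrt{-4691 - \left(\left(8 - c\right) + y{\left(2,4 \right)}\right)} = \sqrt{-4691 - \left(\left(8 - -7\right) + 1\right)} = \sqrt{-4691 - \left(\left(8 + 7\right) + 1\right)} = \sqrt{-4691 - \left(15 + 1\right)} = \sqrt{-4691 - 16} = \sqrt{-4707} = 3 i \sqrt{523}$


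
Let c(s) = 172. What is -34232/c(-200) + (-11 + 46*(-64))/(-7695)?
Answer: -4381783/22059 ≈ -198.64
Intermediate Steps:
-34232/c(-200) + (-11 + 46*(-64))/(-7695) = -34232/172 + (-11 + 46*(-64))/(-7695) = -34232*1/172 + (-11 - 2944)*(-1/7695) = -8558/43 - 2955*(-1/7695) = -8558/43 + 197/513 = -4381783/22059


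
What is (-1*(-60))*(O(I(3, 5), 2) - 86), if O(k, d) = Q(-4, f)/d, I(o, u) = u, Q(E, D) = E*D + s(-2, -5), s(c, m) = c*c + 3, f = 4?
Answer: -5430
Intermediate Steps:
s(c, m) = 3 + c**2 (s(c, m) = c**2 + 3 = 3 + c**2)
Q(E, D) = 7 + D*E (Q(E, D) = E*D + (3 + (-2)**2) = D*E + (3 + 4) = D*E + 7 = 7 + D*E)
O(k, d) = -9/d (O(k, d) = (7 + 4*(-4))/d = (7 - 16)/d = -9/d)
(-1*(-60))*(O(I(3, 5), 2) - 86) = (-1*(-60))*(-9/2 - 86) = 60*(-9*1/2 - 86) = 60*(-9/2 - 86) = 60*(-181/2) = -5430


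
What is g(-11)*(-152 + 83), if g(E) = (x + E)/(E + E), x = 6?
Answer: -345/22 ≈ -15.682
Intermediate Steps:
g(E) = (6 + E)/(2*E) (g(E) = (6 + E)/(E + E) = (6 + E)/((2*E)) = (6 + E)*(1/(2*E)) = (6 + E)/(2*E))
g(-11)*(-152 + 83) = ((½)*(6 - 11)/(-11))*(-152 + 83) = ((½)*(-1/11)*(-5))*(-69) = (5/22)*(-69) = -345/22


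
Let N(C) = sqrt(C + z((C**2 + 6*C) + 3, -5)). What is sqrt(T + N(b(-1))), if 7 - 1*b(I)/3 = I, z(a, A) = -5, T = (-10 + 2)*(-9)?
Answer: sqrt(72 + sqrt(19)) ≈ 8.7384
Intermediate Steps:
T = 72 (T = -8*(-9) = 72)
b(I) = 21 - 3*I
N(C) = sqrt(-5 + C) (N(C) = sqrt(C - 5) = sqrt(-5 + C))
sqrt(T + N(b(-1))) = sqrt(72 + sqrt(-5 + (21 - 3*(-1)))) = sqrt(72 + sqrt(-5 + (21 + 3))) = sqrt(72 + sqrt(-5 + 24)) = sqrt(72 + sqrt(19))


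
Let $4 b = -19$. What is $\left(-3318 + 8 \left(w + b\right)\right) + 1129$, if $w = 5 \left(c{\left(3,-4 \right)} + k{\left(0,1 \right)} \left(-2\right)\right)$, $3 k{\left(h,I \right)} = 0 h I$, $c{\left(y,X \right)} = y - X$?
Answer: $-1947$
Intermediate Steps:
$b = - \frac{19}{4}$ ($b = \frac{1}{4} \left(-19\right) = - \frac{19}{4} \approx -4.75$)
$k{\left(h,I \right)} = 0$ ($k{\left(h,I \right)} = \frac{0 h I}{3} = \frac{0 I}{3} = \frac{1}{3} \cdot 0 = 0$)
$w = 35$ ($w = 5 \left(\left(3 - -4\right) + 0 \left(-2\right)\right) = 5 \left(\left(3 + 4\right) + 0\right) = 5 \left(7 + 0\right) = 5 \cdot 7 = 35$)
$\left(-3318 + 8 \left(w + b\right)\right) + 1129 = \left(-3318 + 8 \left(35 - \frac{19}{4}\right)\right) + 1129 = \left(-3318 + 8 \cdot \frac{121}{4}\right) + 1129 = \left(-3318 + 242\right) + 1129 = -3076 + 1129 = -1947$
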